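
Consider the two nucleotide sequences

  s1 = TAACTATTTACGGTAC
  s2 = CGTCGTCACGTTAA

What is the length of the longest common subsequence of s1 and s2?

8

One common subsequence of length 8: T [1,3]; then C [4,4]; then T [5,6]; then A [6,8]; then T [8,11]; then T [9,12]; then A [10,13]; then A [15,14]. The LCS DP gives dp[16][14] = 8, so this is optimal.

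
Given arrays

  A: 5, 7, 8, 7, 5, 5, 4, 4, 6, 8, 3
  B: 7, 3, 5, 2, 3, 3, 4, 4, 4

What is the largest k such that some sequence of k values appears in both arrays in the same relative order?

4

Let dp[i][j] be the LCS length of the first i values of A and the first j values of B. dp[i][j] = dp[i-1][j-1]+1 when the i-th and j-th values match, else max(dp[i-1][j], dp[i][j-1]).
    ·  7  3  5  2  3  3  4  4  4
 ·  0  0  0  0  0  0  0  0  0  0
 5  0  0  0  1  1  1  1  1  1  1
 7  0  1  1  1  1  1  1  1  1  1
 8  0  1  1  1  1  1  1  1  1  1
 7  0  1  1  1  1  1  1  1  1  1
 5  0  1  1  2  2  2  2  2  2  2
 5  0  1  1  2  2  2  2  2  2  2
 4  0  1  1  2  2  2  2  3  3  3
 4  0  1  1  2  2  2  2  3  4  4
 6  0  1  1  2  2  2  2  3  4  4
 8  0  1  1  2  2  2  2  3  4  4
 3  0  1  2  2  2  3  3  3  4  4
dp[11][9] = 4. One LCS (by backtracking along matches): 7, 5, 4, 4.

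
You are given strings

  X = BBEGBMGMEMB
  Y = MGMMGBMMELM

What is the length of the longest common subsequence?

Let dp[i][j] be the LCS length of the first i characters of X and the first j characters of Y. dp[i][j] = dp[i-1][j-1]+1 when the i-th and j-th characters match, else max(dp[i-1][j], dp[i][j-1]).
    ·  M  G  M  M  G  B  M  M  E  L  M
 ·  0  0  0  0  0  0  0  0  0  0  0  0
 B  0  0  0  0  0  0  1  1  1  1  1  1
 B  0  0  0  0  0  0  1  1  1  1  1  1
 E  0  0  0  0  0  0  1  1  1  2  2  2
 G  0  0  1  1  1  1  1  1  1  2  2  2
 B  0  0  1  1  1  1  2  2  2  2  2  2
 M  0  1  1  2  2  2  2  3  3  3  3  3
 G  0  1  2  2  2  3  3  3  3  3  3  3
 M  0  1  2  3  3  3  3  4  4  4  4  4
 E  0  1  2  3  3  3  3  4  4  5  5  5
 M  0  1  2  3  4  4  4  4  5  5  5  6
 B  0  1  2  3  4  4  5  5  5  5  5  6
dp[11][11] = 6. One LCS (by backtracking along matches): GBMMEM.

6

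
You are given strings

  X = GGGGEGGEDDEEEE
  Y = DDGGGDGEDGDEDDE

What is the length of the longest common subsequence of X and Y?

10

Pick G at X[1]=Y[3]; then G at X[2]=Y[4]; then G at X[3]=Y[5]; then G at X[4]=Y[7]; then E at X[5]=Y[8]; then G at X[6]=Y[10]; then E at X[8]=Y[12]; then D at X[9]=Y[13]; then D at X[10]=Y[14]; then E at X[14]=Y[15]; all 10 characters appear in both, in order. dp[14][15] = 10 confirms this is the maximum.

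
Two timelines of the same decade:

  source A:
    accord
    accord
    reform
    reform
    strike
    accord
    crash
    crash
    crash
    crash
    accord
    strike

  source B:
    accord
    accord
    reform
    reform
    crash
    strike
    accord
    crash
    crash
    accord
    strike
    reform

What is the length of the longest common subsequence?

10

Taking accord [1,1]; then accord [2,2]; then reform [3,3]; then reform [4,4]; then strike [5,6]; then accord [6,7]; then crash [9,8]; then crash [10,9]; then accord [11,10]; then strike [12,11] gives a common subsequence of length 10. dp[12][12] = 10 confirms this is the maximum.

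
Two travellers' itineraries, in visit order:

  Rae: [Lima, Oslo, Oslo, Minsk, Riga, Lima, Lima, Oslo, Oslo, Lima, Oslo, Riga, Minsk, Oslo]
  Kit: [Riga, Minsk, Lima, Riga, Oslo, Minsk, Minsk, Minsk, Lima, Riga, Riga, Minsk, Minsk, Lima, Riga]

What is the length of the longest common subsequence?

6

One common subsequence of length 6: Lima (Rae #1, Kit #3), then Oslo (Rae #2, Kit #5), then Minsk (Rae #4, Kit #8), then Riga (Rae #5, Kit #11), then Lima (Rae #10, Kit #14), then Riga (Rae #12, Kit #15). The LCS DP gives dp[14][15] = 6, so this is optimal.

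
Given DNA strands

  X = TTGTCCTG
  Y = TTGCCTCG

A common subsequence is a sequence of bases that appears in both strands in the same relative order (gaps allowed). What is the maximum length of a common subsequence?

7

Let dp[i][j] be the LCS length of the first i bases of X and the first j bases of Y. dp[i][j] = dp[i-1][j-1]+1 when the i-th and j-th bases match, else max(dp[i-1][j], dp[i][j-1]).
    ·  T  T  G  C  C  T  C  G
 ·  0  0  0  0  0  0  0  0  0
 T  0  1  1  1  1  1  1  1  1
 T  0  1  2  2  2  2  2  2  2
 G  0  1  2  3  3  3  3  3  3
 T  0  1  2  3  3  3  4  4  4
 C  0  1  2  3  4  4  4  5  5
 C  0  1  2  3  4  5  5  5  5
 T  0  1  2  3  4  5  6  6  6
 G  0  1  2  3  4  5  6  6  7
dp[8][8] = 7. One LCS (by backtracking along matches): TTGCCTG.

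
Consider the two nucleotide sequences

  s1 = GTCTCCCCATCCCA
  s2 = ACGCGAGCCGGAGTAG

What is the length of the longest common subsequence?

Pick G [1,3]; then C [3,4]; then C [5,8]; then C [6,9]; then A [9,12]; then T [10,14]; then A [14,15]; all 7 bases appear in both, in order. Since dp[14][16] = 7, nothing longer is possible.

7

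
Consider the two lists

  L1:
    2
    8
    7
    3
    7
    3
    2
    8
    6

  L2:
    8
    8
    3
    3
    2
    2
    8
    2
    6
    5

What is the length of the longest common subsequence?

One common subsequence of length 6: 8 (L1 #2, L2 #2), then 3 (L1 #4, L2 #3), then 3 (L1 #6, L2 #4), then 2 (L1 #7, L2 #6), then 8 (L1 #8, L2 #7), then 6 (L1 #9, L2 #9). The LCS DP gives dp[9][10] = 6, so this is optimal.

6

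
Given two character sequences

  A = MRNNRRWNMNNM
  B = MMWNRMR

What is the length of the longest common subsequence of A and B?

Let dp[i][j] be the LCS length of the first i characters of A and the first j characters of B. dp[i][j] = dp[i-1][j-1]+1 when the i-th and j-th characters match, else max(dp[i-1][j], dp[i][j-1]).
    ·  M  M  W  N  R  M  R
 ·  0  0  0  0  0  0  0  0
 M  0  1  1  1  1  1  1  1
 R  0  1  1  1  1  2  2  2
 N  0  1  1  1  2  2  2  2
 N  0  1  1  1  2  2  2  2
 R  0  1  1  1  2  3  3  3
 R  0  1  1  1  2  3  3  4
 W  0  1  1  2  2  3  3  4
 N  0  1  1  2  3  3  3  4
 M  0  1  2  2  3  3  4  4
 N  0  1  2  2  3  3  4  4
 N  0  1  2  2  3  3  4  4
 M  0  1  2  2  3  3  4  4
dp[12][7] = 4. One LCS (by backtracking along matches): MNRR.

4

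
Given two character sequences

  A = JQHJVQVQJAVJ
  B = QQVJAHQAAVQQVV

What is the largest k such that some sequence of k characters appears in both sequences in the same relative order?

6

One common subsequence of length 6: J [1,4] → Q [2,7] → V [5,10] → Q [6,12] → V [7,13] → V [11,14]. dp[12][14] = 6 confirms this is the maximum.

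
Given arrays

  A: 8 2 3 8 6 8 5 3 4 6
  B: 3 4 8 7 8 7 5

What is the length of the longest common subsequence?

Pick 3 (A #3, B #1), 8 (A #4, B #3), 8 (A #6, B #5), 5 (A #7, B #7); all 4 values appear in both, in order. Since dp[10][7] = 4, nothing longer is possible.

4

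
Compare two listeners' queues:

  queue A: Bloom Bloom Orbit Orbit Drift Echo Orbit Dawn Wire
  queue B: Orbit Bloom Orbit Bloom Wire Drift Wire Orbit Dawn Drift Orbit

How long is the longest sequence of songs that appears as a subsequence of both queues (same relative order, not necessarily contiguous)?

5

Taking Bloom [1,2], then Bloom [2,4], then Orbit [3,8], then Drift [5,10], then Orbit [7,11] gives a common subsequence of length 5. The LCS DP gives dp[9][11] = 5, so this is optimal.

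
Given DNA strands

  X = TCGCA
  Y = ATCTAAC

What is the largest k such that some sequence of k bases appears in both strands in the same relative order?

3

Taking T (X #1, Y #2) → C (X #2, Y #3) → C (X #4, Y #7) gives a common subsequence of length 3. dp[5][7] = 3 confirms this is the maximum.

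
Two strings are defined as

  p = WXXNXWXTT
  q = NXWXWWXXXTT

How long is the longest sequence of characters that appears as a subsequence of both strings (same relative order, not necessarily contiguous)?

Let dp[i][j] be the LCS length of the first i characters of p and the first j characters of q. dp[i][j] = dp[i-1][j-1]+1 when the i-th and j-th characters match, else max(dp[i-1][j], dp[i][j-1]).
    ·  N  X  W  X  W  W  X  X  X  T  T
 ·  0  0  0  0  0  0  0  0  0  0  0  0
 W  0  0  0  1  1  1  1  1  1  1  1  1
 X  0  0  1  1  2  2  2  2  2  2  2  2
 X  0  0  1  1  2  2  2  3  3  3  3  3
 N  0  1  1  1  2  2  2  3  3  3  3  3
 X  0  1  2  2  2  2  2  3  4  4  4  4
 W  0  1  2  3  3  3  3  3  4  4  4  4
 X  0  1  2  3  4  4  4  4  4  5  5  5
 T  0  1  2  3  4  4  4  4  4  5  6  6
 T  0  1  2  3  4  4  4  4  4  5  6  7
dp[9][11] = 7. One LCS (by backtracking along matches): WXXXXTT.

7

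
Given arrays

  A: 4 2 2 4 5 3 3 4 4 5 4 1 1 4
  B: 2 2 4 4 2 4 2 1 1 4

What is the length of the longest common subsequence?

8

Taking 2 [2,1] → 2 [3,2] → 4 [4,3] → 4 [8,4] → 4 [9,6] → 1 [12,8] → 1 [13,9] → 4 [14,10] gives a common subsequence of length 8. Since dp[14][10] = 8, nothing longer is possible.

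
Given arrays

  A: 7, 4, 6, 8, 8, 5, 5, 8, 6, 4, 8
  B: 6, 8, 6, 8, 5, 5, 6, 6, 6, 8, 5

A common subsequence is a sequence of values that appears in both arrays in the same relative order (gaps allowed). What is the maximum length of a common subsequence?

Let dp[i][j] be the LCS length of the first i values of A and the first j values of B. dp[i][j] = dp[i-1][j-1]+1 when the i-th and j-th values match, else max(dp[i-1][j], dp[i][j-1]).
    ·  6  8  6  8  5  5  6  6  6  8  5
 ·  0  0  0  0  0  0  0  0  0  0  0  0
 7  0  0  0  0  0  0  0  0  0  0  0  0
 4  0  0  0  0  0  0  0  0  0  0  0  0
 6  0  1  1  1  1  1  1  1  1  1  1  1
 8  0  1  2  2  2  2  2  2  2  2  2  2
 8  0  1  2  2  3  3  3  3  3  3  3  3
 5  0  1  2  2  3  4  4  4  4  4  4  4
 5  0  1  2  2  3  4  5  5  5  5  5  5
 8  0  1  2  2  3  4  5  5  5  5  6  6
 6  0  1  2  3  3  4  5  6  6  6  6  6
 4  0  1  2  3  3  4  5  6  6  6  6  6
 8  0  1  2  3  4  4  5  6  6  6  7  7
dp[11][11] = 7. One LCS (by backtracking along matches): 6, 8, 8, 5, 5, 6, 8.

7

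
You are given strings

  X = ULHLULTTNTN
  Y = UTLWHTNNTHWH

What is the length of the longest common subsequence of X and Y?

6

Let dp[i][j] be the LCS length of the first i characters of X and the first j characters of Y. dp[i][j] = dp[i-1][j-1]+1 when the i-th and j-th characters match, else max(dp[i-1][j], dp[i][j-1]).
    ·  U  T  L  W  H  T  N  N  T  H  W  H
 ·  0  0  0  0  0  0  0  0  0  0  0  0  0
 U  0  1  1  1  1  1  1  1  1  1  1  1  1
 L  0  1  1  2  2  2  2  2  2  2  2  2  2
 H  0  1  1  2  2  3  3  3  3  3  3  3  3
 L  0  1  1  2  2  3  3  3  3  3  3  3  3
 U  0  1  1  2  2  3  3  3  3  3  3  3  3
 L  0  1  1  2  2  3  3  3  3  3  3  3  3
 T  0  1  2  2  2  3  4  4  4  4  4  4  4
 T  0  1  2  2  2  3  4  4  4  5  5  5  5
 N  0  1  2  2  2  3  4  5  5  5  5  5  5
 T  0  1  2  2  2  3  4  5  5  6  6  6  6
 N  0  1  2  2  2  3  4  5  6  6  6  6  6
dp[11][12] = 6. One LCS (by backtracking along matches): ULHTNT.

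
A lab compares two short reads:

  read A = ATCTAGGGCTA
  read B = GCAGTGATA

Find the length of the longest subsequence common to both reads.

6

Match C [3,2]; then A [5,3]; then G [6,4]; then G [7,6]; then T [10,8]; then A [11,9] — 6 bases in the same relative order in both. The LCS DP gives dp[11][9] = 6, so this is optimal.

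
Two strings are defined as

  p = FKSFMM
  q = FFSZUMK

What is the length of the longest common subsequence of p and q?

3

Let dp[i][j] be the LCS length of the first i characters of p and the first j characters of q. dp[i][j] = dp[i-1][j-1]+1 when the i-th and j-th characters match, else max(dp[i-1][j], dp[i][j-1]).
    ·  F  F  S  Z  U  M  K
 ·  0  0  0  0  0  0  0  0
 F  0  1  1  1  1  1  1  1
 K  0  1  1  1  1  1  1  2
 S  0  1  1  2  2  2  2  2
 F  0  1  2  2  2  2  2  2
 M  0  1  2  2  2  2  3  3
 M  0  1  2  2  2  2  3  3
dp[6][7] = 3. One LCS (by backtracking along matches): FSM.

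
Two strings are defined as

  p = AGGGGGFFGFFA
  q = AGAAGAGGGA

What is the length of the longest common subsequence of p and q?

Match A (p #1, q #1), G (p #2, q #2), G (p #3, q #5), G (p #5, q #7), G (p #6, q #8), G (p #9, q #9), A (p #12, q #10) — 7 characters in the same relative order in both. The LCS DP gives dp[12][10] = 7, so this is optimal.

7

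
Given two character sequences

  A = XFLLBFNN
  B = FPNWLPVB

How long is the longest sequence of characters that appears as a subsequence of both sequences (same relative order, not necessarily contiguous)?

3

Let dp[i][j] be the LCS length of the first i characters of A and the first j characters of B. dp[i][j] = dp[i-1][j-1]+1 when the i-th and j-th characters match, else max(dp[i-1][j], dp[i][j-1]).
    ·  F  P  N  W  L  P  V  B
 ·  0  0  0  0  0  0  0  0  0
 X  0  0  0  0  0  0  0  0  0
 F  0  1  1  1  1  1  1  1  1
 L  0  1  1  1  1  2  2  2  2
 L  0  1  1  1  1  2  2  2  2
 B  0  1  1  1  1  2  2  2  3
 F  0  1  1  1  1  2  2  2  3
 N  0  1  1  2  2  2  2  2  3
 N  0  1  1  2  2  2  2  2  3
dp[8][8] = 3. One LCS (by backtracking along matches): FLB.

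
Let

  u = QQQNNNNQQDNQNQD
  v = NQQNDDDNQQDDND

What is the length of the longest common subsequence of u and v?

9

One common subsequence of length 9: Q [2,2]; then Q [3,3]; then N [4,4]; then N [7,8]; then Q [8,9]; then Q [9,10]; then D [10,12]; then N [13,13]; then D [15,14]. dp[15][14] = 9 confirms this is the maximum.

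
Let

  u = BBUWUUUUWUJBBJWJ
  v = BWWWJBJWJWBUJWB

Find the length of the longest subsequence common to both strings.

Match B at u[1]=v[1], W at u[4]=v[3], W at u[9]=v[4], J at u[11]=v[5], B at u[12]=v[6], B at u[13]=v[11], J at u[14]=v[13], W at u[15]=v[14] — 8 characters in the same relative order in both. Since dp[16][15] = 8, nothing longer is possible.

8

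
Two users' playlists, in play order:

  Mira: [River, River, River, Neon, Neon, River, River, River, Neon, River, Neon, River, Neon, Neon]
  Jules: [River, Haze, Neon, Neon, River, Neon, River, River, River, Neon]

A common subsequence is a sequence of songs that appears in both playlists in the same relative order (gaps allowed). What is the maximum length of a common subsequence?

8

Taking River [1,1], then Neon [4,3], then Neon [5,4], then River [6,5], then River [8,7], then River [10,8], then River [12,9], then Neon [14,10] gives a common subsequence of length 8. Since dp[14][10] = 8, nothing longer is possible.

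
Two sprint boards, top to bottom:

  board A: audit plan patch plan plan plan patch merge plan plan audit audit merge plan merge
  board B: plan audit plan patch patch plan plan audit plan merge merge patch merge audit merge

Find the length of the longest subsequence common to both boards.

10

Match audit [1,2], plan [2,3], patch [3,5], plan [4,6], plan [5,7], plan [6,9], patch [7,12], merge [8,13], audit [12,14], merge [15,15] — 10 tasks in the same relative order in both. Since dp[15][15] = 10, nothing longer is possible.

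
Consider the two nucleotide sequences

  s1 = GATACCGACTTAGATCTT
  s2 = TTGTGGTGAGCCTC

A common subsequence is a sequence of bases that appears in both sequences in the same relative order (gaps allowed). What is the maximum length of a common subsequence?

Pick G (s1 #1, s2 #3) → T (s1 #3, s2 #4) → G (s1 #7, s2 #6) → T (s1 #10, s2 #7) → A (s1 #12, s2 #9) → G (s1 #13, s2 #10) → T (s1 #15, s2 #13) → C (s1 #16, s2 #14); all 8 bases appear in both, in order, and the DP table's final entry dp[18][14] is also 8, so no common subsequence is longer.

8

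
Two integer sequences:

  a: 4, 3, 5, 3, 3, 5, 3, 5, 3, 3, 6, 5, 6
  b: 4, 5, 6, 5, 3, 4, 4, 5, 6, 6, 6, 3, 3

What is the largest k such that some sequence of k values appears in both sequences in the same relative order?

7

One common subsequence of length 7: 4 at a[1]=b[1] → 5 at a[3]=b[2] → 5 at a[6]=b[4] → 3 at a[7]=b[5] → 5 at a[8]=b[8] → 3 at a[9]=b[12] → 3 at a[10]=b[13]. Since dp[13][13] = 7, nothing longer is possible.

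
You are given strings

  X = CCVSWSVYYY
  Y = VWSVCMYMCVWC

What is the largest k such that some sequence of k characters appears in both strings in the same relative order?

5

Match V [3,1], then W [5,2], then S [6,3], then V [7,4], then Y [8,7] — 5 characters in the same relative order in both. The LCS DP gives dp[10][12] = 5, so this is optimal.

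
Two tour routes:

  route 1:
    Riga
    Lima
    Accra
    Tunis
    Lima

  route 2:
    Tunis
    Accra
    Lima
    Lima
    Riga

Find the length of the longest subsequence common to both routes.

Match Lima at route 1[2]=route 2[3] → Lima at route 1[5]=route 2[4] — 2 stops in the same relative order in both. dp[5][5] = 2 confirms this is the maximum.

2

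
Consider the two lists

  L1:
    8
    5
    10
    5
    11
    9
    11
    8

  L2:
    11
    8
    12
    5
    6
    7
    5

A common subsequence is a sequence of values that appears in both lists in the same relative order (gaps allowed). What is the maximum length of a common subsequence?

3

Match 8 [1,2], then 5 [2,4], then 5 [4,7] — 3 values in the same relative order in both. Since dp[8][7] = 3, nothing longer is possible.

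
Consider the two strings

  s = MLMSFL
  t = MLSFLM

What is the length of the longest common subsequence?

5

Match M [1,1]; then L [2,2]; then S [4,3]; then F [5,4]; then L [6,5] — 5 characters in the same relative order in both. The LCS DP gives dp[6][6] = 5, so this is optimal.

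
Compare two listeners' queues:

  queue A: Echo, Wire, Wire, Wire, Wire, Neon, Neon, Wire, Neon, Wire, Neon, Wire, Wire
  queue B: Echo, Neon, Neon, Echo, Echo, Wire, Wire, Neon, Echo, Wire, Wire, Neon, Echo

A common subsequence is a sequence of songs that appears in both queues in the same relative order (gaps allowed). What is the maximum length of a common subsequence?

Pick Echo at queue A[1]=queue B[1], then Neon at queue A[6]=queue B[2], then Neon at queue A[7]=queue B[3], then Wire at queue A[8]=queue B[6], then Wire at queue A[10]=queue B[7], then Neon at queue A[11]=queue B[8], then Wire at queue A[12]=queue B[10], then Wire at queue A[13]=queue B[11]; all 8 songs appear in both, in order, and the DP table's final entry dp[13][13] is also 8, so no common subsequence is longer.

8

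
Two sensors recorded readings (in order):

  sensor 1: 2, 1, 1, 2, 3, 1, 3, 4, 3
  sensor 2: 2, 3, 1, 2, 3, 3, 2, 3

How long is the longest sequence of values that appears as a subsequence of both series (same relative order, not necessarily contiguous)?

Let dp[i][j] be the LCS length of the first i values of sensor 1 and the first j values of sensor 2. dp[i][j] = dp[i-1][j-1]+1 when the i-th and j-th values match, else max(dp[i-1][j], dp[i][j-1]).
    ·  2  3  1  2  3  3  2  3
 ·  0  0  0  0  0  0  0  0  0
 2  0  1  1  1  1  1  1  1  1
 1  0  1  1  2  2  2  2  2  2
 1  0  1  1  2  2  2  2  2  2
 2  0  1  1  2  3  3  3  3  3
 3  0  1  2  2  3  4  4  4  4
 1  0  1  2  3  3  4  4  4  4
 3  0  1  2  3  3  4  5  5  5
 4  0  1  2  3  3  4  5  5  5
 3  0  1  2  3  3  4  5  5  6
dp[9][8] = 6. One LCS (by backtracking along matches): 2, 1, 2, 3, 3, 3.

6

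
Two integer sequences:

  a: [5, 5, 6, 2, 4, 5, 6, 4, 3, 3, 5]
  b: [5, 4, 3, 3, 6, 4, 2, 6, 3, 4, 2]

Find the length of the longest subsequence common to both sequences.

Let dp[i][j] be the LCS length of the first i values of a and the first j values of b. dp[i][j] = dp[i-1][j-1]+1 when the i-th and j-th values match, else max(dp[i-1][j], dp[i][j-1]).
    ·  5  4  3  3  6  4  2  6  3  4  2
 ·  0  0  0  0  0  0  0  0  0  0  0  0
 5  0  1  1  1  1  1  1  1  1  1  1  1
 5  0  1  1  1  1  1  1  1  1  1  1  1
 6  0  1  1  1  1  2  2  2  2  2  2  2
 2  0  1  1  1  1  2  2  3  3  3  3  3
 4  0  1  2  2  2  2  3  3  3  3  4  4
 5  0  1  2  2  2  2  3  3  3  3  4  4
 6  0  1  2  2  2  3  3  3  4  4  4  4
 4  0  1  2  2  2  3  4  4  4  4  5  5
 3  0  1  2  3  3  3  4  4  4  5  5  5
 3  0  1  2  3  4  4  4  4  4  5  5  5
 5  0  1  2  3  4  4  4  4  4  5  5  5
dp[11][11] = 5. One LCS (by backtracking along matches): 5, 6, 2, 6, 4.

5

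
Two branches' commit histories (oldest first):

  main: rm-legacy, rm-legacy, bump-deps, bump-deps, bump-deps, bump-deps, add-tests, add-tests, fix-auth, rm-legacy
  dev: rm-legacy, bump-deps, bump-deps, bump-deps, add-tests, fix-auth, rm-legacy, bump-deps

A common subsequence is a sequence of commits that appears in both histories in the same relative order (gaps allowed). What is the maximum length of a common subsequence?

7

Match rm-legacy [2,1], then bump-deps [4,2], then bump-deps [5,3], then bump-deps [6,4], then add-tests [8,5], then fix-auth [9,6], then rm-legacy [10,7] — 7 commits in the same relative order in both. dp[10][8] = 7 confirms this is the maximum.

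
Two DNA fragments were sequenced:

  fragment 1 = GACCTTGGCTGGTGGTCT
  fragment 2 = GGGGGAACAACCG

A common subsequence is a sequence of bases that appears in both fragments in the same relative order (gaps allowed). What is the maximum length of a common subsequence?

Taking G [1,5]; then A [2,7]; then C [3,8]; then C [4,11]; then C [9,12]; then G [15,13] gives a common subsequence of length 6. dp[18][13] = 6 confirms this is the maximum.

6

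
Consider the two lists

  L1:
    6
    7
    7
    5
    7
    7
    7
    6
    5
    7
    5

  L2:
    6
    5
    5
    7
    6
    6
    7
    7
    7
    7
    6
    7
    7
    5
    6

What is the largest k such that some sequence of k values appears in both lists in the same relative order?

One common subsequence of length 9: 6 at L1[1]=L2[1] → 7 at L1[2]=L2[4] → 7 at L1[3]=L2[7] → 7 at L1[5]=L2[8] → 7 at L1[6]=L2[9] → 7 at L1[7]=L2[10] → 6 at L1[8]=L2[11] → 7 at L1[10]=L2[13] → 5 at L1[11]=L2[14]. Since dp[11][15] = 9, nothing longer is possible.

9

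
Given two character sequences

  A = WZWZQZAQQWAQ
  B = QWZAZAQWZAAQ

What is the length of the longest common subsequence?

8

Let dp[i][j] be the LCS length of the first i characters of A and the first j characters of B. dp[i][j] = dp[i-1][j-1]+1 when the i-th and j-th characters match, else max(dp[i-1][j], dp[i][j-1]).
    ·  Q  W  Z  A  Z  A  Q  W  Z  A  A  Q
 ·  0  0  0  0  0  0  0  0  0  0  0  0  0
 W  0  0  1  1  1  1  1  1  1  1  1  1  1
 Z  0  0  1  2  2  2  2  2  2  2  2  2  2
 W  0  0  1  2  2  2  2  2  3  3  3  3  3
 Z  0  0  1  2  2  3  3  3  3  4  4  4  4
 Q  0  1  1  2  2  3  3  4  4  4  4  4  5
 Z  0  1  1  2  2  3  3  4  4  5  5  5  5
 A  0  1  1  2  3  3  4  4  4  5  6  6  6
 Q  0  1  1  2  3  3  4  5  5  5  6  6  7
 Q  0  1  1  2  3  3  4  5  5  5  6  6  7
 W  0  1  2  2  3  3  4  5  6  6  6  6  7
 A  0  1  2  2  3  3  4  5  6  6  7  7  7
 Q  0  1  2  2  3  3  4  5  6  6  7  7  8
dp[12][12] = 8. One LCS (by backtracking along matches): WZZQZAAQ.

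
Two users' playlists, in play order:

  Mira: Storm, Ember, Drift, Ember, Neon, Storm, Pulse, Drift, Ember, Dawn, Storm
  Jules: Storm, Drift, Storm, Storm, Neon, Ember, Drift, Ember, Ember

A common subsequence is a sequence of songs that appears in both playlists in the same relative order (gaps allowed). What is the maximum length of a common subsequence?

Taking Storm at Mira[1]=Jules[4]; then Ember at Mira[2]=Jules[6]; then Drift at Mira[3]=Jules[7]; then Ember at Mira[4]=Jules[8]; then Ember at Mira[9]=Jules[9] gives a common subsequence of length 5, and the DP table's final entry dp[11][9] is also 5, so no common subsequence is longer.

5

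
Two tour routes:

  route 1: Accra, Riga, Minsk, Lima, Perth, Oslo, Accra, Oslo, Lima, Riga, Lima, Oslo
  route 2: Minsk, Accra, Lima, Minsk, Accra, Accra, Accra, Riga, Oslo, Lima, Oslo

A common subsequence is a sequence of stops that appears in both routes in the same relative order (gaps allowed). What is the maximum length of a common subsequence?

6

Pick Accra (route 1 #1, route 2 #2), then Minsk (route 1 #3, route 2 #4), then Accra (route 1 #7, route 2 #7), then Oslo (route 1 #8, route 2 #9), then Lima (route 1 #11, route 2 #10), then Oslo (route 1 #12, route 2 #11); all 6 stops appear in both, in order. Since dp[12][11] = 6, nothing longer is possible.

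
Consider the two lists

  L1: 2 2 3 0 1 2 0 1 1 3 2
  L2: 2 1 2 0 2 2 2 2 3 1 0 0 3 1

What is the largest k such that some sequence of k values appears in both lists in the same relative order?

6

Pick 2 at L1[1]=L2[7]; then 2 at L1[2]=L2[8]; then 3 at L1[3]=L2[9]; then 0 at L1[4]=L2[11]; then 0 at L1[7]=L2[12]; then 1 at L1[9]=L2[14]; all 6 values appear in both, in order. The LCS DP gives dp[11][14] = 6, so this is optimal.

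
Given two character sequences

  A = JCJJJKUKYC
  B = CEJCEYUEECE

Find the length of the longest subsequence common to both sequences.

4

Let dp[i][j] be the LCS length of the first i characters of A and the first j characters of B. dp[i][j] = dp[i-1][j-1]+1 when the i-th and j-th characters match, else max(dp[i-1][j], dp[i][j-1]).
    ·  C  E  J  C  E  Y  U  E  E  C  E
 ·  0  0  0  0  0  0  0  0  0  0  0  0
 J  0  0  0  1  1  1  1  1  1  1  1  1
 C  0  1  1  1  2  2  2  2  2  2  2  2
 J  0  1  1  2  2  2  2  2  2  2  2  2
 J  0  1  1  2  2  2  2  2  2  2  2  2
 J  0  1  1  2  2  2  2  2  2  2  2  2
 K  0  1  1  2  2  2  2  2  2  2  2  2
 U  0  1  1  2  2  2  2  3  3  3  3  3
 K  0  1  1  2  2  2  2  3  3  3  3  3
 Y  0  1  1  2  2  2  3  3  3  3  3  3
 C  0  1  1  2  3  3  3  3  3  3  4  4
dp[10][11] = 4. One LCS (by backtracking along matches): JCUC.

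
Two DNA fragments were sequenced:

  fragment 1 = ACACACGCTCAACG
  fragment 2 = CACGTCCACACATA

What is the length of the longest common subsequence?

9

Taking C [4,1] → A [5,2] → C [6,3] → G [7,4] → C [8,6] → C [10,7] → A [11,8] → A [12,10] → C [13,11] gives a common subsequence of length 9. Since dp[14][14] = 9, nothing longer is possible.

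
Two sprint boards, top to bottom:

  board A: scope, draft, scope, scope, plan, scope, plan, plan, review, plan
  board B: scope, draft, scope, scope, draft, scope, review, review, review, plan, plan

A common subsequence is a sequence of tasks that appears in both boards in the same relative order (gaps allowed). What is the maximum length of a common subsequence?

Pick scope at board A[1]=board B[1] → draft at board A[2]=board B[2] → scope at board A[3]=board B[3] → scope at board A[4]=board B[4] → scope at board A[6]=board B[6] → plan at board A[8]=board B[10] → plan at board A[10]=board B[11]; all 7 tasks appear in both, in order. The LCS DP gives dp[10][11] = 7, so this is optimal.

7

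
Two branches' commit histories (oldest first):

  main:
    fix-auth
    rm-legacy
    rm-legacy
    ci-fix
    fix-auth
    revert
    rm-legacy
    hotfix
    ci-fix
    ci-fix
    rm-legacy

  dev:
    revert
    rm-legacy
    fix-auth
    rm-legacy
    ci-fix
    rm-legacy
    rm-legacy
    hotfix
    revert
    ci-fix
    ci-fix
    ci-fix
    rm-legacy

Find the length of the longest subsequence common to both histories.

8

Taking fix-auth (main #1, dev #3); then rm-legacy (main #2, dev #4); then rm-legacy (main #3, dev #6); then rm-legacy (main #7, dev #7); then hotfix (main #8, dev #8); then ci-fix (main #9, dev #11); then ci-fix (main #10, dev #12); then rm-legacy (main #11, dev #13) gives a common subsequence of length 8. Since dp[11][13] = 8, nothing longer is possible.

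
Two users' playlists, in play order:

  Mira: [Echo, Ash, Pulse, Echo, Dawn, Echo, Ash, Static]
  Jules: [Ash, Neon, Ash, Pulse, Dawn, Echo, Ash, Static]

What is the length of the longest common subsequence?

6

One common subsequence of length 6: Ash (Mira #2, Jules #3), Pulse (Mira #3, Jules #4), Dawn (Mira #5, Jules #5), Echo (Mira #6, Jules #6), Ash (Mira #7, Jules #7), Static (Mira #8, Jules #8), and the DP table's final entry dp[8][8] is also 6, so no common subsequence is longer.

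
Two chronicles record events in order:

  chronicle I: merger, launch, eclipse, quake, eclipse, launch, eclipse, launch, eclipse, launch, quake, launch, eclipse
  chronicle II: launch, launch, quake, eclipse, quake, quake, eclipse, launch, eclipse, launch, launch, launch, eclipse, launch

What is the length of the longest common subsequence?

10

Pick launch [2,2], eclipse [3,4], quake [4,6], eclipse [5,7], launch [6,8], eclipse [7,9], launch [8,10], launch [10,11], launch [12,12], eclipse [13,13]; all 10 events appear in both, in order. dp[13][14] = 10 confirms this is the maximum.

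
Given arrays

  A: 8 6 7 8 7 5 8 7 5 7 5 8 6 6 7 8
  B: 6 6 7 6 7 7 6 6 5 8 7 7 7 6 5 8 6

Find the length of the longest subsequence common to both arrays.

10

Pick 6 [2,4], then 7 [3,5], then 7 [5,6], then 5 [6,9], then 8 [7,10], then 7 [8,12], then 7 [10,13], then 5 [11,15], then 8 [12,16], then 6 [14,17]; all 10 values appear in both, in order. Since dp[16][17] = 10, nothing longer is possible.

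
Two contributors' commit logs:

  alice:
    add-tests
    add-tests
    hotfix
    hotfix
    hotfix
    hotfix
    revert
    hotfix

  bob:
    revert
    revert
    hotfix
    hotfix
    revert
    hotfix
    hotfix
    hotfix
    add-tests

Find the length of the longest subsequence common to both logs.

Taking hotfix at alice[3]=bob[3], then hotfix at alice[4]=bob[4], then hotfix at alice[5]=bob[6], then hotfix at alice[6]=bob[7], then hotfix at alice[8]=bob[8] gives a common subsequence of length 5. The LCS DP gives dp[8][9] = 5, so this is optimal.

5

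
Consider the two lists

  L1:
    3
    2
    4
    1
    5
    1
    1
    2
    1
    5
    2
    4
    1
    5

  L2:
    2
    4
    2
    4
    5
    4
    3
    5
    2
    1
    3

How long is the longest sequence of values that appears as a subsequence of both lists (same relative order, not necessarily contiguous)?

6

One common subsequence of length 6: 2 [2,3], then 4 [3,4], then 5 [5,5], then 5 [10,8], then 2 [11,9], then 1 [13,10]. The LCS DP gives dp[14][11] = 6, so this is optimal.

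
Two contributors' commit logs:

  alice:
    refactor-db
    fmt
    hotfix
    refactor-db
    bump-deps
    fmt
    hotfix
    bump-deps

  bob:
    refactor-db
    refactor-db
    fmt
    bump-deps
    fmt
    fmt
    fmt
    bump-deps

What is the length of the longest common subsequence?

Pick refactor-db (alice #1, bob #2) → fmt (alice #2, bob #3) → bump-deps (alice #5, bob #4) → fmt (alice #6, bob #7) → bump-deps (alice #8, bob #8); all 5 commits appear in both, in order. The LCS DP gives dp[8][8] = 5, so this is optimal.

5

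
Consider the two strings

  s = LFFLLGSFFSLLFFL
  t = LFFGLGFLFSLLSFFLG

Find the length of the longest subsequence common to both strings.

Pick L (s #1, t #1), F (s #2, t #2), F (s #3, t #3), L (s #5, t #5), G (s #6, t #6), F (s #8, t #7), F (s #9, t #9), S (s #10, t #10), L (s #11, t #11), L (s #12, t #12), F (s #13, t #14), F (s #14, t #15), L (s #15, t #16); all 13 characters appear in both, in order. Since dp[15][17] = 13, nothing longer is possible.

13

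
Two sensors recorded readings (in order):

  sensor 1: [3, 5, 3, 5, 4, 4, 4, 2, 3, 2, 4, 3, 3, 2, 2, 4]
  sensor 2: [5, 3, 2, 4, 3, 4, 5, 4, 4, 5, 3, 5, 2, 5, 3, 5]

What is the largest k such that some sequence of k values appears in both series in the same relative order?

One common subsequence of length 8: 3 (sensor 1 #1, sensor 2 #2), 3 (sensor 1 #3, sensor 2 #5), 5 (sensor 1 #4, sensor 2 #7), 4 (sensor 1 #5, sensor 2 #8), 4 (sensor 1 #6, sensor 2 #9), 3 (sensor 1 #9, sensor 2 #11), 2 (sensor 1 #10, sensor 2 #13), 3 (sensor 1 #12, sensor 2 #15), and the DP table's final entry dp[16][16] is also 8, so no common subsequence is longer.

8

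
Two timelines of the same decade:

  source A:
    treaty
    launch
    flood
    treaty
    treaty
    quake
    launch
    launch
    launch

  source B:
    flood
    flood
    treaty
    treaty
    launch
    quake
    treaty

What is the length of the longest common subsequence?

4

Taking flood (source A #3, source B #2), then treaty (source A #4, source B #3), then treaty (source A #5, source B #4), then quake (source A #6, source B #6) gives a common subsequence of length 4. Since dp[9][7] = 4, nothing longer is possible.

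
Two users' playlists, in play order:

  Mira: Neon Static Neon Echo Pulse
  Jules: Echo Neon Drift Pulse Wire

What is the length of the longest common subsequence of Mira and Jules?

One common subsequence of length 2: Neon (Mira #1, Jules #2); then Pulse (Mira #5, Jules #4). dp[5][5] = 2 confirms this is the maximum.

2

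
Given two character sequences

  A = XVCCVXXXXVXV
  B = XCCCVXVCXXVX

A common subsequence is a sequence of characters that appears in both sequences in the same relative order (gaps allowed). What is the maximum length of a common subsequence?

Let dp[i][j] be the LCS length of the first i characters of A and the first j characters of B. dp[i][j] = dp[i-1][j-1]+1 when the i-th and j-th characters match, else max(dp[i-1][j], dp[i][j-1]).
    ·  X  C  C  C  V  X  V  C  X  X  V  X
 ·  0  0  0  0  0  0  0  0  0  0  0  0  0
 X  0  1  1  1  1  1  1  1  1  1  1  1  1
 V  0  1  1  1  1  2  2  2  2  2  2  2  2
 C  0  1  2  2  2  2  2  2  3  3  3  3  3
 C  0  1  2  3  3  3  3  3  3  3  3  3  3
 V  0  1  2  3  3  4  4  4  4  4  4  4  4
 X  0  1  2  3  3  4  5  5  5  5  5  5  5
 X  0  1  2  3  3  4  5  5  5  6  6  6  6
 X  0  1  2  3  3  4  5  5  5  6  7  7  7
 X  0  1  2  3  3  4  5  5  5  6  7  7  8
 V  0  1  2  3  3  4  5  6  6  6  7  8  8
 X  0  1  2  3  3  4  5  6  6  7  7  8  9
 V  0  1  2  3  3  4  5  6  6  7  7  8  9
dp[12][12] = 9. One LCS (by backtracking along matches): XCCVXXXVX.

9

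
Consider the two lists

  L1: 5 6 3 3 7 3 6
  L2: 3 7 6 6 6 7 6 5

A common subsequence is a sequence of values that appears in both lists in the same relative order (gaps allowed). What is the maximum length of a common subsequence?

Let dp[i][j] be the LCS length of the first i values of L1 and the first j values of L2. dp[i][j] = dp[i-1][j-1]+1 when the i-th and j-th values match, else max(dp[i-1][j], dp[i][j-1]).
    ·  3  7  6  6  6  7  6  5
 ·  0  0  0  0  0  0  0  0  0
 5  0  0  0  0  0  0  0  0  1
 6  0  0  0  1  1  1  1  1  1
 3  0  1  1  1  1  1  1  1  1
 3  0  1  1  1  1  1  1  1  1
 7  0  1  2  2  2  2  2  2  2
 3  0  1  2  2  2  2  2  2  2
 6  0  1  2  3  3  3  3  3  3
dp[7][8] = 3. One LCS (by backtracking along matches): 6, 7, 6.

3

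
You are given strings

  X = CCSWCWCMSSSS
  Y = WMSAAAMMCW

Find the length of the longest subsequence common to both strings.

Pick S at X[3]=Y[3], then C at X[5]=Y[9], then W at X[6]=Y[10]; all 3 characters appear in both, in order. dp[12][10] = 3 confirms this is the maximum.

3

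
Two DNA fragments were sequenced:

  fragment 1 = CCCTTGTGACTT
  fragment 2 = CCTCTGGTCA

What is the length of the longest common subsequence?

Match C [1,1], C [2,2], C [3,4], T [4,5], G [6,7], T [7,8], A [9,10] — 7 bases in the same relative order in both. dp[12][10] = 7 confirms this is the maximum.

7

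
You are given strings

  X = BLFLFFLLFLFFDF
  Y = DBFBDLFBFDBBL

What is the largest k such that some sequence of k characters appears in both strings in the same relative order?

6

Match B at X[1]=Y[2]; then F at X[3]=Y[3]; then L at X[4]=Y[6]; then F at X[5]=Y[7]; then F at X[6]=Y[9]; then L at X[10]=Y[13] — 6 characters in the same relative order in both, and the DP table's final entry dp[14][13] is also 6, so no common subsequence is longer.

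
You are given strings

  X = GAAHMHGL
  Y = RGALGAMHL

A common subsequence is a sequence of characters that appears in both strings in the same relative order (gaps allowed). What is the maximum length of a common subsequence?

6

One common subsequence of length 6: G (X #1, Y #2) → A (X #2, Y #3) → A (X #3, Y #6) → M (X #5, Y #7) → H (X #6, Y #8) → L (X #8, Y #9). Since dp[8][9] = 6, nothing longer is possible.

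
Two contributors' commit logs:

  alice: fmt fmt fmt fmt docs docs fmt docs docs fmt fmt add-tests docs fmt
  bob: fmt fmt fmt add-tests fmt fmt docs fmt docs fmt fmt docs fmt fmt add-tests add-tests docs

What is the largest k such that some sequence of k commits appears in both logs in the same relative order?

Pick fmt [1,2] → fmt [2,3] → fmt [3,5] → fmt [4,6] → docs [5,7] → docs [6,9] → fmt [7,11] → docs [9,12] → fmt [10,13] → fmt [11,14] → add-tests [12,16] → docs [13,17]; all 12 commits appear in both, in order. The LCS DP gives dp[14][17] = 12, so this is optimal.

12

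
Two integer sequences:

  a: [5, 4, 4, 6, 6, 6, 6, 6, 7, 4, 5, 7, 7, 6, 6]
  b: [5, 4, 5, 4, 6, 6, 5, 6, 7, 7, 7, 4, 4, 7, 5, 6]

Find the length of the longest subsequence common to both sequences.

Taking 5 at a[1]=b[1] → 4 at a[2]=b[2] → 4 at a[3]=b[4] → 6 at a[4]=b[5] → 6 at a[5]=b[6] → 6 at a[6]=b[8] → 7 at a[9]=b[11] → 4 at a[10]=b[13] → 5 at a[11]=b[15] → 6 at a[15]=b[16] gives a common subsequence of length 10. Since dp[15][16] = 10, nothing longer is possible.

10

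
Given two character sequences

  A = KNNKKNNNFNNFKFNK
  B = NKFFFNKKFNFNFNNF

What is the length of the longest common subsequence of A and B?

10

One common subsequence of length 10: K [1,2]; then N [3,6]; then K [4,7]; then K [5,8]; then N [6,10]; then N [8,12]; then F [9,13]; then N [10,14]; then N [11,15]; then F [14,16], and the DP table's final entry dp[16][16] is also 10, so no common subsequence is longer.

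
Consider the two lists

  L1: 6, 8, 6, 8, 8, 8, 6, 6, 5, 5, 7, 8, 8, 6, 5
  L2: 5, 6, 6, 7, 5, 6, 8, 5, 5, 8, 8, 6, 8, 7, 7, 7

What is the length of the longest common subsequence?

8

Taking 6 (L1 #1, L2 #3); then 6 (L1 #3, L2 #6); then 8 (L1 #6, L2 #7); then 5 (L1 #9, L2 #8); then 5 (L1 #10, L2 #9); then 8 (L1 #12, L2 #10); then 8 (L1 #13, L2 #11); then 6 (L1 #14, L2 #12) gives a common subsequence of length 8. Since dp[15][16] = 8, nothing longer is possible.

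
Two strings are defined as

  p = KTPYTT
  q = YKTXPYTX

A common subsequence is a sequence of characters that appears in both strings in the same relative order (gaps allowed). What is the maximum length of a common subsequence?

5

Let dp[i][j] be the LCS length of the first i characters of p and the first j characters of q. dp[i][j] = dp[i-1][j-1]+1 when the i-th and j-th characters match, else max(dp[i-1][j], dp[i][j-1]).
    ·  Y  K  T  X  P  Y  T  X
 ·  0  0  0  0  0  0  0  0  0
 K  0  0  1  1  1  1  1  1  1
 T  0  0  1  2  2  2  2  2  2
 P  0  0  1  2  2  3  3  3  3
 Y  0  1  1  2  2  3  4  4  4
 T  0  1  1  2  2  3  4  5  5
 T  0  1  1  2  2  3  4  5  5
dp[6][8] = 5. One LCS (by backtracking along matches): KTPYT.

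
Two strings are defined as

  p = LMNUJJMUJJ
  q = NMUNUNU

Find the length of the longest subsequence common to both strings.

One common subsequence of length 4: M (p #2, q #2), N (p #3, q #4), U (p #4, q #5), U (p #8, q #7), and the DP table's final entry dp[10][7] is also 4, so no common subsequence is longer.

4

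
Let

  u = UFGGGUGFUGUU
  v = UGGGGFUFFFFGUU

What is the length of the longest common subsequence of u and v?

10

Match U [1,1], G [3,2], G [4,3], G [5,4], G [7,5], F [8,6], U [9,7], G [10,12], U [11,13], U [12,14] — 10 characters in the same relative order in both. dp[12][14] = 10 confirms this is the maximum.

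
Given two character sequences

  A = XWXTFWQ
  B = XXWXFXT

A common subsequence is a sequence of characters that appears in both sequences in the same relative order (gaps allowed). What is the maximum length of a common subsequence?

Let dp[i][j] be the LCS length of the first i characters of A and the first j characters of B. dp[i][j] = dp[i-1][j-1]+1 when the i-th and j-th characters match, else max(dp[i-1][j], dp[i][j-1]).
    ·  X  X  W  X  F  X  T
 ·  0  0  0  0  0  0  0  0
 X  0  1  1  1  1  1  1  1
 W  0  1  1  2  2  2  2  2
 X  0  1  2  2  3  3  3  3
 T  0  1  2  2  3  3  3  4
 F  0  1  2  2  3  4  4  4
 W  0  1  2  3  3  4  4  4
 Q  0  1  2  3  3  4  4  4
dp[7][7] = 4. One LCS (by backtracking along matches): XWXT.

4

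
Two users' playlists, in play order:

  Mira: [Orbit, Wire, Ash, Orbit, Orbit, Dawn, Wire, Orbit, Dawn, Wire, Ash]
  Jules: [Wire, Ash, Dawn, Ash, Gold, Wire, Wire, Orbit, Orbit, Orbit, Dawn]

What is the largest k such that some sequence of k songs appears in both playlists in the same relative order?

Pick Wire at Mira[2]=Jules[1] → Ash at Mira[3]=Jules[4] → Orbit at Mira[4]=Jules[8] → Orbit at Mira[5]=Jules[9] → Orbit at Mira[8]=Jules[10] → Dawn at Mira[9]=Jules[11]; all 6 songs appear in both, in order. dp[11][11] = 6 confirms this is the maximum.

6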